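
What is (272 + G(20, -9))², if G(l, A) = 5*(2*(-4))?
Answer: 53824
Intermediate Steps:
G(l, A) = -40 (G(l, A) = 5*(-8) = -40)
(272 + G(20, -9))² = (272 - 40)² = 232² = 53824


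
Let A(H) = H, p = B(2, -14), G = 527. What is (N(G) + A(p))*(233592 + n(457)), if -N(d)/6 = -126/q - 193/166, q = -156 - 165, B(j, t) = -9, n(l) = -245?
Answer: -9075331524/8881 ≈ -1.0219e+6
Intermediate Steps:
q = -321
p = -9
N(d) = 41037/8881 (N(d) = -6*(-126/(-321) - 193/166) = -6*(-126*(-1/321) - 193*1/166) = -6*(42/107 - 193/166) = -6*(-13679/17762) = 41037/8881)
(N(G) + A(p))*(233592 + n(457)) = (41037/8881 - 9)*(233592 - 245) = -38892/8881*233347 = -9075331524/8881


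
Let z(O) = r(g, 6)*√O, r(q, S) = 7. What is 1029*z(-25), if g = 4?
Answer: 36015*I ≈ 36015.0*I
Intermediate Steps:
z(O) = 7*√O
1029*z(-25) = 1029*(7*√(-25)) = 1029*(7*(5*I)) = 1029*(35*I) = 36015*I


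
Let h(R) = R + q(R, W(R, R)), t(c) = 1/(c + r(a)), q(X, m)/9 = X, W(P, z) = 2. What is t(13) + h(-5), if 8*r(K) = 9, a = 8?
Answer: -5642/113 ≈ -49.929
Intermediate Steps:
r(K) = 9/8 (r(K) = (⅛)*9 = 9/8)
q(X, m) = 9*X
t(c) = 1/(9/8 + c) (t(c) = 1/(c + 9/8) = 1/(9/8 + c))
h(R) = 10*R (h(R) = R + 9*R = 10*R)
t(13) + h(-5) = 8/(9 + 8*13) + 10*(-5) = 8/(9 + 104) - 50 = 8/113 - 50 = -5642/113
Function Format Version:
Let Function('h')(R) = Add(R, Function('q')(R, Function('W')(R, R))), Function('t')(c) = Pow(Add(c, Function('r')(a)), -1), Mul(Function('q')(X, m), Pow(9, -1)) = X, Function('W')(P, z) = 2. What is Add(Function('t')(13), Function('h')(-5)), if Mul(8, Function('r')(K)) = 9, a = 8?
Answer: Rational(-5642, 113) ≈ -49.929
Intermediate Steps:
Function('r')(K) = Rational(9, 8) (Function('r')(K) = Mul(Rational(1, 8), 9) = Rational(9, 8))
Function('q')(X, m) = Mul(9, X)
Function('t')(c) = Pow(Add(Rational(9, 8), c), -1) (Function('t')(c) = Pow(Add(c, Rational(9, 8)), -1) = Pow(Add(Rational(9, 8), c), -1))
Function('h')(R) = Mul(10, R) (Function('h')(R) = Add(R, Mul(9, R)) = Mul(10, R))
Add(Function('t')(13), Function('h')(-5)) = Add(Mul(8, Pow(Add(9, Mul(8, 13)), -1)), Mul(10, -5)) = Add(Mul(8, Pow(Add(9, 104), -1)), -50) = Add(Mul(8, Pow(113, -1)), -50) = Add(Mul(8, Rational(1, 113)), -50) = Add(Rational(8, 113), -50) = Rational(-5642, 113)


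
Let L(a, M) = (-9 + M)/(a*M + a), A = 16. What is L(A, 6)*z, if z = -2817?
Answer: 8451/112 ≈ 75.455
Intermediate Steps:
L(a, M) = (-9 + M)/(a + M*a) (L(a, M) = (-9 + M)/(M*a + a) = (-9 + M)/(a + M*a))
L(A, 6)*z = ((-9 + 6)/(16*(1 + 6)))*(-2817) = ((1/16)*(-3)/7)*(-2817) = ((1/16)*(⅐)*(-3))*(-2817) = -3/112*(-2817) = 8451/112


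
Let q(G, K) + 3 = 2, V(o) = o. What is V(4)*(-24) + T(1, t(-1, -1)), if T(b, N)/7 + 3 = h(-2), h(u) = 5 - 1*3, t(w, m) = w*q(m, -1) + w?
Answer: -103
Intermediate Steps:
q(G, K) = -1 (q(G, K) = -3 + 2 = -1)
t(w, m) = 0 (t(w, m) = w*(-1) + w = -w + w = 0)
h(u) = 2 (h(u) = 5 - 3 = 2)
T(b, N) = -7 (T(b, N) = -21 + 7*2 = -21 + 14 = -7)
V(4)*(-24) + T(1, t(-1, -1)) = 4*(-24) - 7 = -96 - 7 = -103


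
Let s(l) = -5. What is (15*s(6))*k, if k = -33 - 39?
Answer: 5400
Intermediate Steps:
k = -72
(15*s(6))*k = (15*(-5))*(-72) = -75*(-72) = 5400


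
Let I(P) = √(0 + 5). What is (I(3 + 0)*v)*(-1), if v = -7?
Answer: 7*√5 ≈ 15.652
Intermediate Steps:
I(P) = √5
(I(3 + 0)*v)*(-1) = (√5*(-7))*(-1) = -7*√5*(-1) = 7*√5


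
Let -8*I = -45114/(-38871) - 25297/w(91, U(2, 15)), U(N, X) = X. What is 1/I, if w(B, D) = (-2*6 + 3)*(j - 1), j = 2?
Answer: -310968/109302857 ≈ -0.0028450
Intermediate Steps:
w(B, D) = -9 (w(B, D) = (-2*6 + 3)*(2 - 1) = (-12 + 3)*1 = -9*1 = -9)
I = -109302857/310968 (I = -(-45114/(-38871) - 25297/(-9))/8 = -(-45114*(-1/38871) - 25297*(-⅑))/8 = -(15038/12957 + 25297/9)/8 = -⅛*109302857/38871 = -109302857/310968 ≈ -351.49)
1/I = 1/(-109302857/310968) = -310968/109302857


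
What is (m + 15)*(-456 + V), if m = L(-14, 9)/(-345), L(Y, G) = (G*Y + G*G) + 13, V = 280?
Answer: -916432/345 ≈ -2656.3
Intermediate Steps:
L(Y, G) = 13 + G² + G*Y (L(Y, G) = (G*Y + G²) + 13 = (G² + G*Y) + 13 = 13 + G² + G*Y)
m = 32/345 (m = (13 + 9² + 9*(-14))/(-345) = (13 + 81 - 126)*(-1/345) = -32*(-1/345) = 32/345 ≈ 0.092754)
(m + 15)*(-456 + V) = (32/345 + 15)*(-456 + 280) = (5207/345)*(-176) = -916432/345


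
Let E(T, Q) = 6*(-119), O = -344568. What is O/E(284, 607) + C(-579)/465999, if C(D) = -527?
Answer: 3823046837/7921983 ≈ 482.59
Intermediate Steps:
E(T, Q) = -714
O/E(284, 607) + C(-579)/465999 = -344568/(-714) - 527/465999 = -344568*(-1/714) - 527*1/465999 = 8204/17 - 527/465999 = 3823046837/7921983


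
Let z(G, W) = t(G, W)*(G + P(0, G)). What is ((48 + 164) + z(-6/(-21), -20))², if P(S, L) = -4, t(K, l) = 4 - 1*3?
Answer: 2125764/49 ≈ 43383.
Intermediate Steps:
t(K, l) = 1 (t(K, l) = 4 - 3 = 1)
z(G, W) = -4 + G (z(G, W) = 1*(G - 4) = 1*(-4 + G) = -4 + G)
((48 + 164) + z(-6/(-21), -20))² = ((48 + 164) + (-4 - 6/(-21)))² = (212 + (-4 - 6*(-1/21)))² = (212 + (-4 + 2/7))² = (212 - 26/7)² = (1458/7)² = 2125764/49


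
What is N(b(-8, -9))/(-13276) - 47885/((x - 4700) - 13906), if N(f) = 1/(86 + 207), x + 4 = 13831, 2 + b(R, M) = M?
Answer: 186266324401/18589679172 ≈ 10.020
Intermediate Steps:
b(R, M) = -2 + M
x = 13827 (x = -4 + 13831 = 13827)
N(f) = 1/293
N(b(-8, -9))/(-13276) - 47885/((x - 4700) - 13906) = (1/293)/(-13276) - 47885/((13827 - 4700) - 13906) = (1/293)*(-1/13276) - 47885/(9127 - 13906) = -1/3889868 - 47885/(-4779) = -1/3889868 - 47885*(-1/4779) = -1/3889868 + 47885/4779 = 186266324401/18589679172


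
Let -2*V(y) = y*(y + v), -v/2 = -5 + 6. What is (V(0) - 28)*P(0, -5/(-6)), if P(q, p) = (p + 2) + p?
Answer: -308/3 ≈ -102.67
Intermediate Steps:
v = -2 (v = -2*(-5 + 6) = -2*1 = -2)
P(q, p) = 2 + 2*p (P(q, p) = (2 + p) + p = 2 + 2*p)
V(y) = -y*(-2 + y)/2 (V(y) = -y*(y - 2)/2 = -y*(-2 + y)/2)
(V(0) - 28)*P(0, -5/(-6)) = ((½)*0*(2 - 1*0) - 28)*(2 + 2*(-5/(-6))) = ((½)*0*(2 + 0) - 28)*(2 + 2*(-5*(-⅙))) = ((½)*0*2 - 28)*(2 + 2*(⅚)) = (0 - 28)*(2 + 5/3) = -28*11/3 = -308/3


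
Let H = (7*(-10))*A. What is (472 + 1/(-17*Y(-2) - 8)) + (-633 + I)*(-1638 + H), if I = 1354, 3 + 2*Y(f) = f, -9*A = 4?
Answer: -239725636/207 ≈ -1.1581e+6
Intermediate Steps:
A = -4/9 (A = -1/9*4 = -4/9 ≈ -0.44444)
Y(f) = -3/2 + f/2
H = 280/9 (H = (7*(-10))*(-4/9) = -70*(-4/9) = 280/9 ≈ 31.111)
(472 + 1/(-17*Y(-2) - 8)) + (-633 + I)*(-1638 + H) = (472 + 1/(-17*(-3/2 + (1/2)*(-2)) - 8)) + (-633 + 1354)*(-1638 + 280/9) = (472 + 1/(-17*(-3/2 - 1) - 8)) + 721*(-14462/9) = (472 + 1/(-17*(-5/2) - 8)) - 10427102/9 = (472 + 1/(85/2 - 8)) - 10427102/9 = (472 + 1/(69/2)) - 10427102/9 = (472 + 2/69) - 10427102/9 = 32570/69 - 10427102/9 = -239725636/207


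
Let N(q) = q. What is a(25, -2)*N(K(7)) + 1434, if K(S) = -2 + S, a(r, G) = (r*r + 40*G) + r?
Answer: 4284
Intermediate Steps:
a(r, G) = r + r² + 40*G (a(r, G) = (r² + 40*G) + r = r + r² + 40*G)
a(25, -2)*N(K(7)) + 1434 = (25 + 25² + 40*(-2))*(-2 + 7) + 1434 = (25 + 625 - 80)*5 + 1434 = 570*5 + 1434 = 2850 + 1434 = 4284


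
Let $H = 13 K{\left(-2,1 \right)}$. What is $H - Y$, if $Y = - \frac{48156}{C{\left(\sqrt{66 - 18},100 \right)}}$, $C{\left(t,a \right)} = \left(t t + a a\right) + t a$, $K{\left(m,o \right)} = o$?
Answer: $\frac{6992740}{392509} - \frac{300975 \sqrt{3}}{1570036} \approx 17.483$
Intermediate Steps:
$C{\left(t,a \right)} = a^{2} + t^{2} + a t$ ($C{\left(t,a \right)} = \left(t^{2} + a^{2}\right) + a t = \left(a^{2} + t^{2}\right) + a t = a^{2} + t^{2} + a t$)
$Y = - \frac{48156}{10048 + 400 \sqrt{3}}$ ($Y = - \frac{48156}{100^{2} + \left(\sqrt{66 - 18}\right)^{2} + 100 \sqrt{66 - 18}} = - \frac{48156}{10000 + \left(\sqrt{48}\right)^{2} + 100 \sqrt{48}} = - \frac{48156}{10000 + \left(4 \sqrt{3}\right)^{2} + 100 \cdot 4 \sqrt{3}} = - \frac{48156}{10000 + 48 + 400 \sqrt{3}} = - \frac{48156}{10048 + 400 \sqrt{3}} \approx -4.4835$)
$H = 13$ ($H = 13 \cdot 1 = 13$)
$H - Y = 13 - \left(- \frac{1890123}{392509} + \frac{300975 \sqrt{3}}{1570036}\right) = 13 + \left(\frac{1890123}{392509} - \frac{300975 \sqrt{3}}{1570036}\right) = \frac{6992740}{392509} - \frac{300975 \sqrt{3}}{1570036}$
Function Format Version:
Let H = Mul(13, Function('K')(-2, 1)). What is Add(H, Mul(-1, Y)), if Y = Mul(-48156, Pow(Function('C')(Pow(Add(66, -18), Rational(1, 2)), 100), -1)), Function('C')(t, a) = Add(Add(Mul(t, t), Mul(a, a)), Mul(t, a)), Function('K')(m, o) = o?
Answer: Add(Rational(6992740, 392509), Mul(Rational(-300975, 1570036), Pow(3, Rational(1, 2)))) ≈ 17.483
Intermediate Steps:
Function('C')(t, a) = Add(Pow(a, 2), Pow(t, 2), Mul(a, t)) (Function('C')(t, a) = Add(Add(Pow(t, 2), Pow(a, 2)), Mul(a, t)) = Add(Add(Pow(a, 2), Pow(t, 2)), Mul(a, t)) = Add(Pow(a, 2), Pow(t, 2), Mul(a, t)))
Y = Mul(-48156, Pow(Add(10048, Mul(400, Pow(3, Rational(1, 2)))), -1)) (Y = Mul(-48156, Pow(Add(Pow(100, 2), Pow(Pow(Add(66, -18), Rational(1, 2)), 2), Mul(100, Pow(Add(66, -18), Rational(1, 2)))), -1)) = Mul(-48156, Pow(Add(10000, Pow(Pow(48, Rational(1, 2)), 2), Mul(100, Pow(48, Rational(1, 2)))), -1)) = Mul(-48156, Pow(Add(10000, Pow(Mul(4, Pow(3, Rational(1, 2))), 2), Mul(100, Mul(4, Pow(3, Rational(1, 2))))), -1)) = Mul(-48156, Pow(Add(10000, 48, Mul(400, Pow(3, Rational(1, 2)))), -1)) = Mul(-48156, Pow(Add(10048, Mul(400, Pow(3, Rational(1, 2)))), -1)) ≈ -4.4835)
H = 13 (H = Mul(13, 1) = 13)
Add(H, Mul(-1, Y)) = Add(13, Mul(-1, Add(Rational(-1890123, 392509), Mul(Rational(300975, 1570036), Pow(3, Rational(1, 2)))))) = Add(13, Add(Rational(1890123, 392509), Mul(Rational(-300975, 1570036), Pow(3, Rational(1, 2))))) = Add(Rational(6992740, 392509), Mul(Rational(-300975, 1570036), Pow(3, Rational(1, 2))))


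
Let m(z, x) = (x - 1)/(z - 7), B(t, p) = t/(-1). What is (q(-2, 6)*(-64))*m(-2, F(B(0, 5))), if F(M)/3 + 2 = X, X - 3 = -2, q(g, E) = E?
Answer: -512/3 ≈ -170.67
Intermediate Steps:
B(t, p) = -t (B(t, p) = t*(-1) = -t)
X = 1 (X = 3 - 2 = 1)
F(M) = -3 (F(M) = -6 + 3*1 = -6 + 3 = -3)
m(z, x) = (-1 + x)/(-7 + z)
(q(-2, 6)*(-64))*m(-2, F(B(0, 5))) = (6*(-64))*((-1 - 3)/(-7 - 2)) = -384*(-4)/(-9) = -(-128)*(-4)/3 = -384*4/9 = -512/3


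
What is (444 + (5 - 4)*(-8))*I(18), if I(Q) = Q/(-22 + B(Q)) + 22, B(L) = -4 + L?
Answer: 8611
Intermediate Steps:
I(Q) = 22 + Q/(-26 + Q) (I(Q) = Q/(-22 + (-4 + Q)) + 22 = Q/(-26 + Q) + 22 = 22 + Q/(-26 + Q))
(444 + (5 - 4)*(-8))*I(18) = (444 + (5 - 4)*(-8))*((-572 + 23*18)/(-26 + 18)) = (444 + 1*(-8))*((-572 + 414)/(-8)) = (444 - 8)*(-⅛*(-158)) = 436*(79/4) = 8611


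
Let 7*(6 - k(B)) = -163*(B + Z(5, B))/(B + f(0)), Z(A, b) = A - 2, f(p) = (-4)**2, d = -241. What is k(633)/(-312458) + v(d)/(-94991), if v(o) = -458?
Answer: 318846347093/67419705229877 ≈ 0.0047293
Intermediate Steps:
f(p) = 16
Z(A, b) = -2 + A
k(B) = 6 + 163*(3 + B)/(7*(16 + B)) (k(B) = 6 - (-163)*(B + (-2 + 5))/(B + 16)/7 = 6 - (-163)*(B + 3)/(16 + B)/7 = 6 - (-163)*(3 + B)/(16 + B)/7 = 6 - (-163)*(3 + B)/(7*(16 + B)) = 6 + 163*(3 + B)/(7*(16 + B)))
k(633)/(-312458) + v(d)/(-94991) = ((1161 + 205*633)/(7*(16 + 633)))/(-312458) - 458/(-94991) = ((1/7)*(1161 + 129765)/649)*(-1/312458) - 458*(-1/94991) = ((1/7)*(1/649)*130926)*(-1/312458) + 458/94991 = (130926/4543)*(-1/312458) + 458/94991 = -65463/709748347 + 458/94991 = 318846347093/67419705229877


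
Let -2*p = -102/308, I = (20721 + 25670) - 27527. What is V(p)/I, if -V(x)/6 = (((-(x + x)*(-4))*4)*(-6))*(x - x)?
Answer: 0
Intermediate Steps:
I = 18864 (I = 46391 - 27527 = 18864)
p = 51/308 (p = -(-51)/308 = -½*(-51/154) = 51/308 ≈ 0.16558)
V(x) = 0 (V(x) = -6*((-(x + x)*(-4))*4)*(-6)*(x - x) = -6*((-2*x*(-4))*4)*(-6)*0 = -6*((8*x)*4)*(-6)*0 = -6*(32*x)*(-6)*0 = -6*(-192*x)*0 = -6*0 = 0)
V(p)/I = 0/18864 = 0*(1/18864) = 0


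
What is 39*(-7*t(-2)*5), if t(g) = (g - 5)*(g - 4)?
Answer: -57330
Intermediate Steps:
t(g) = (-5 + g)*(-4 + g)
39*(-7*t(-2)*5) = 39*(-7*(20 + (-2)² - 9*(-2))*5) = 39*(-7*(20 + 4 + 18)*5) = 39*(-7*42*5) = 39*(-294*5) = 39*(-1470) = -57330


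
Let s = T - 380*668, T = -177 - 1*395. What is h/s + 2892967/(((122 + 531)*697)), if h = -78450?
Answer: 128618555309/19298888682 ≈ 6.6646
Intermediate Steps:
T = -572 (T = -177 - 395 = -572)
s = -254412 (s = -572 - 380*668 = -572 - 253840 = -254412)
h/s + 2892967/(((122 + 531)*697)) = -78450/(-254412) + 2892967/(((122 + 531)*697)) = -78450*(-1/254412) + 2892967/((653*697)) = 13075/42402 + 2892967/455141 = 128618555309/19298888682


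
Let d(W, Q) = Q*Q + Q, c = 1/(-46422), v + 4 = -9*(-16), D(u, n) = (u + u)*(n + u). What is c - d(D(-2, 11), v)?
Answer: -916370281/46422 ≈ -19740.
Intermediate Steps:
D(u, n) = 2*u*(n + u) (D(u, n) = (2*u)*(n + u) = 2*u*(n + u))
v = 140 (v = -4 - 9*(-16) = -4 + 144 = 140)
c = -1/46422 ≈ -2.1542e-5
d(W, Q) = Q + Q² (d(W, Q) = Q² + Q = Q + Q²)
c - d(D(-2, 11), v) = -1/46422 - 140*(1 + 140) = -1/46422 - 140*141 = -1/46422 - 1*19740 = -1/46422 - 19740 = -916370281/46422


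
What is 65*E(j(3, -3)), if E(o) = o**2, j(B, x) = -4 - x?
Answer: 65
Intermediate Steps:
65*E(j(3, -3)) = 65*(-4 - 1*(-3))**2 = 65*(-4 + 3)**2 = 65*(-1)**2 = 65*1 = 65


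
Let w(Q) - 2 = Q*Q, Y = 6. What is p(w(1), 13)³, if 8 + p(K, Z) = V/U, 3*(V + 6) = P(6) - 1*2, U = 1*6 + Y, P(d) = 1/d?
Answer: -6300872423/10077696 ≈ -625.23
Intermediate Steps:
U = 12 (U = 1*6 + 6 = 6 + 6 = 12)
w(Q) = 2 + Q² (w(Q) = 2 + Q*Q = 2 + Q²)
V = -119/18 (V = -6 + (1/6 - 1*2)/3 = -6 + (⅙ - 2)/3 = -6 + (⅓)*(-11/6) = -6 - 11/18 = -119/18 ≈ -6.6111)
p(K, Z) = -1847/216 (p(K, Z) = -8 - 119/18/12 = -8 - 119/18*1/12 = -8 - 119/216 = -1847/216)
p(w(1), 13)³ = (-1847/216)³ = -6300872423/10077696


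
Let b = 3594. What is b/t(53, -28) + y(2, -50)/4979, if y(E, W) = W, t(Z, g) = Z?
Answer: 17891876/263887 ≈ 67.801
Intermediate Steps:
b/t(53, -28) + y(2, -50)/4979 = 3594/53 - 50/4979 = 17891876/263887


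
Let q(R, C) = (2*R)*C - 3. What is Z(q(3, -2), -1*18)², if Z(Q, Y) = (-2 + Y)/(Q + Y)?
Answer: 400/1089 ≈ 0.36731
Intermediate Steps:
q(R, C) = -3 + 2*C*R (q(R, C) = 2*C*R - 3 = -3 + 2*C*R)
Z(Q, Y) = (-2 + Y)/(Q + Y)
Z(q(3, -2), -1*18)² = ((-2 - 1*18)/((-3 + 2*(-2)*3) - 1*18))² = ((-2 - 18)/((-3 - 12) - 18))² = (-20/(-15 - 18))² = (-20/(-33))² = (-1/33*(-20))² = (20/33)² = 400/1089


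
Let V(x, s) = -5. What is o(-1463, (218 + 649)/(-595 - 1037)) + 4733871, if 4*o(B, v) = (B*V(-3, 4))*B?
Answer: 8233639/4 ≈ 2.0584e+6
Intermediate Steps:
o(B, v) = -5*B²/4 (o(B, v) = ((B*(-5))*B)/4 = ((-5*B)*B)/4 = (-5*B²)/4 = -5*B²/4)
o(-1463, (218 + 649)/(-595 - 1037)) + 4733871 = -5/4*(-1463)² + 4733871 = -5/4*2140369 + 4733871 = -10701845/4 + 4733871 = 8233639/4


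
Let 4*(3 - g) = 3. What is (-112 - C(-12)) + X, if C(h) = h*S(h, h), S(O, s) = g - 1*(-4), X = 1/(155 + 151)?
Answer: -11321/306 ≈ -36.997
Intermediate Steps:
g = 9/4 (g = 3 - ¼*3 = 3 - ¾ = 9/4 ≈ 2.2500)
X = 1/306 ≈ 0.0032680
S(O, s) = 25/4 (S(O, s) = 9/4 - 1*(-4) = 9/4 + 4 = 25/4)
C(h) = 25*h/4 (C(h) = h*(25/4) = 25*h/4)
(-112 - C(-12)) + X = (-112 - 25*(-12)/4) + 1/306 = (-112 - 1*(-75)) + 1/306 = (-112 + 75) + 1/306 = -37 + 1/306 = -11321/306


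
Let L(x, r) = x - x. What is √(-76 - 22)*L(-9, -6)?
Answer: 0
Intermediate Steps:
L(x, r) = 0
√(-76 - 22)*L(-9, -6) = √(-76 - 22)*0 = √(-98)*0 = (7*I*√2)*0 = 0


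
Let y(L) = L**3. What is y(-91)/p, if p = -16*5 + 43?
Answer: 753571/37 ≈ 20367.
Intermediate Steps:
p = -37 (p = -80 + 43 = -37)
y(-91)/p = (-91)**3/(-37) = -753571*(-1/37) = 753571/37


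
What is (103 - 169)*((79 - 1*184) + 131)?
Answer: -1716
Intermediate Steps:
(103 - 169)*((79 - 1*184) + 131) = -66*((79 - 184) + 131) = -66*(-105 + 131) = -66*26 = -1716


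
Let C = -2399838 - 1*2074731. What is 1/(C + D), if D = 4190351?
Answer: -1/284218 ≈ -3.5184e-6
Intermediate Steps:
C = -4474569 (C = -2399838 - 2074731 = -4474569)
1/(C + D) = 1/(-4474569 + 4190351) = 1/(-284218) = -1/284218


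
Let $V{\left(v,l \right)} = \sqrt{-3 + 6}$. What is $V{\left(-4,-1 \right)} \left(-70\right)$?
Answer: $- 70 \sqrt{3} \approx -121.24$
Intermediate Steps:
$V{\left(v,l \right)} = \sqrt{3}$
$V{\left(-4,-1 \right)} \left(-70\right) = \sqrt{3} \left(-70\right) = - 70 \sqrt{3}$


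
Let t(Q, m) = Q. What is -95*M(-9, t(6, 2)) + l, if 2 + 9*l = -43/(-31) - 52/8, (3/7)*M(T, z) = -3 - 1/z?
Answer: 195622/279 ≈ 701.15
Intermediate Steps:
M(T, z) = -7 - 7/(3*z) (M(T, z) = 7*(-3 - 1/z)/3 = -7 - 7/(3*z))
l = -49/62 (l = -2/9 + (-43/(-31) - 52/8)/9 = -2/9 + (-43*(-1/31) - 52*1/8)/9 = -2/9 + (43/31 - 13/2)/9 = -2/9 + (1/9)*(-317/62) = -2/9 - 317/558 = -49/62 ≈ -0.79032)
-95*M(-9, t(6, 2)) + l = -95*(-7 - 7/3/6) - 49/62 = -95*(-7 - 7/3*1/6) - 49/62 = -95*(-7 - 7/18) - 49/62 = -95*(-133/18) - 49/62 = 12635/18 - 49/62 = 195622/279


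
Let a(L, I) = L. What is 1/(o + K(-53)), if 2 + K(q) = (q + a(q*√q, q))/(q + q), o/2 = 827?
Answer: 3305/5461539 - I*√53/5461539 ≈ 0.00060514 - 1.333e-6*I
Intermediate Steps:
o = 1654 (o = 2*827 = 1654)
K(q) = -2 + (q + q^(3/2))/(2*q) (K(q) = -2 + (q + q*√q)/(q + q) = -2 + (q + q^(3/2))/((2*q)) = -2 + (q + q^(3/2))*(1/(2*q)) = -2 + (q + q^(3/2))/(2*q))
1/(o + K(-53)) = 1/(1654 + (-3/2 + √(-53)/2)) = 1/(1654 + (-3/2 + (I*√53)/2)) = 1/(1654 + (-3/2 + I*√53/2)) = 1/(3305/2 + I*√53/2)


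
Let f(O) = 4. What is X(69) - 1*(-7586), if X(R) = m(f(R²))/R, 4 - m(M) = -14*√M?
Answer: 523466/69 ≈ 7586.5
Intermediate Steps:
m(M) = 4 + 14*√M (m(M) = 4 - (-14)*√M = 4 + 14*√M)
X(R) = 32/R (X(R) = (4 + 14*√4)/R = (4 + 14*2)/R = (4 + 28)/R = 32/R)
X(69) - 1*(-7586) = 32/69 - 1*(-7586) = 32*(1/69) + 7586 = 32/69 + 7586 = 523466/69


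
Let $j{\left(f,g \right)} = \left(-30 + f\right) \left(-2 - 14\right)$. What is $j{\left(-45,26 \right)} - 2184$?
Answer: $-984$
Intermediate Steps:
$j{\left(f,g \right)} = 480 - 16 f$ ($j{\left(f,g \right)} = \left(-30 + f\right) \left(-16\right) = 480 - 16 f$)
$j{\left(-45,26 \right)} - 2184 = \left(480 - -720\right) - 2184 = \left(480 + 720\right) - 2184 = 1200 - 2184 = -984$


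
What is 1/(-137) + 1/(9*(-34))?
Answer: -443/41922 ≈ -0.010567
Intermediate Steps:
1/(-137) + 1/(9*(-34)) = -1/137 + 1/(-306) = -1/137 - 1/306 = -443/41922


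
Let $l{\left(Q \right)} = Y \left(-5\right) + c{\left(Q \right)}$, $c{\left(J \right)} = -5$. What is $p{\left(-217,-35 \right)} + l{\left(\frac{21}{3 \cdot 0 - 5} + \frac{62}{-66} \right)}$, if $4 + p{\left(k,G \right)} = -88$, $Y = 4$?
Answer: $-117$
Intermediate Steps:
$p{\left(k,G \right)} = -92$ ($p{\left(k,G \right)} = -4 - 88 = -92$)
$l{\left(Q \right)} = -25$ ($l{\left(Q \right)} = 4 \left(-5\right) - 5 = -20 - 5 = -25$)
$p{\left(-217,-35 \right)} + l{\left(\frac{21}{3 \cdot 0 - 5} + \frac{62}{-66} \right)} = -92 - 25 = -117$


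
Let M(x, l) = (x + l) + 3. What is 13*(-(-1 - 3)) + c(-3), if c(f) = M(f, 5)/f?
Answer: 151/3 ≈ 50.333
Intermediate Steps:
M(x, l) = 3 + l + x (M(x, l) = (l + x) + 3 = 3 + l + x)
c(f) = (8 + f)/f (c(f) = (3 + 5 + f)/f = (8 + f)/f)
13*(-(-1 - 3)) + c(-3) = 13*(-(-1 - 3)) + (8 - 3)/(-3) = 13*(-1*(-4)) - ⅓*5 = 13*4 - 5/3 = 52 - 5/3 = 151/3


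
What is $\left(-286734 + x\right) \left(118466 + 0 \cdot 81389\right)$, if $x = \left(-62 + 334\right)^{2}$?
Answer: $-25203641500$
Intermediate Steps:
$x = 73984$ ($x = 272^{2} = 73984$)
$\left(-286734 + x\right) \left(118466 + 0 \cdot 81389\right) = \left(-286734 + 73984\right) \left(118466 + 0 \cdot 81389\right) = - 212750 \left(118466 + 0\right) = \left(-212750\right) 118466 = -25203641500$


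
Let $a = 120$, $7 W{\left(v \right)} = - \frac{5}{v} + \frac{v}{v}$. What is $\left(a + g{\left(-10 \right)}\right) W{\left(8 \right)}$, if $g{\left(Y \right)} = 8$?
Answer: $\frac{48}{7} \approx 6.8571$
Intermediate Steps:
$W{\left(v \right)} = \frac{1}{7} - \frac{5}{7 v}$ ($W{\left(v \right)} = \frac{- \frac{5}{v} + \frac{v}{v}}{7} = \frac{- \frac{5}{v} + 1}{7} = \frac{1 - \frac{5}{v}}{7} = \frac{1}{7} - \frac{5}{7 v}$)
$\left(a + g{\left(-10 \right)}\right) W{\left(8 \right)} = \left(120 + 8\right) \frac{-5 + 8}{7 \cdot 8} = 128 \cdot \frac{1}{7} \cdot \frac{1}{8} \cdot 3 = 128 \cdot \frac{3}{56} = \frac{48}{7}$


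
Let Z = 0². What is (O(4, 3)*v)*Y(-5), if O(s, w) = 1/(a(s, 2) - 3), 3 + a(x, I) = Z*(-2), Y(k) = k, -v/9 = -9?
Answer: 135/2 ≈ 67.500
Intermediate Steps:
v = 81 (v = -9*(-9) = 81)
Z = 0
a(x, I) = -3 (a(x, I) = -3 + 0*(-2) = -3 + 0 = -3)
O(s, w) = -⅙ (O(s, w) = 1/(-3 - 3) = 1/(-6) = -⅙)
(O(4, 3)*v)*Y(-5) = -⅙*81*(-5) = -27/2*(-5) = 135/2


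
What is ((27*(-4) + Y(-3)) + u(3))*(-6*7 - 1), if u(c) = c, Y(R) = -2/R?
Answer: 13459/3 ≈ 4486.3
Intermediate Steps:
((27*(-4) + Y(-3)) + u(3))*(-6*7 - 1) = ((27*(-4) - 2/(-3)) + 3)*(-6*7 - 1) = ((-108 - 2*(-⅓)) + 3)*(-42 - 1) = ((-108 + ⅔) + 3)*(-43) = (-322/3 + 3)*(-43) = -313/3*(-43) = 13459/3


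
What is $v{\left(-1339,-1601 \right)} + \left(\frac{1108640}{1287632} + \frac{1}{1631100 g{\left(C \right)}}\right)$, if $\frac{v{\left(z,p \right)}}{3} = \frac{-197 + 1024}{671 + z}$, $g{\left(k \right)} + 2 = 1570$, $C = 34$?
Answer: $- \frac{98068362512450741}{34372798782403200} \approx -2.8531$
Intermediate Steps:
$g{\left(k \right)} = 1568$ ($g{\left(k \right)} = -2 + 1570 = 1568$)
$v{\left(z,p \right)} = \frac{2481}{671 + z}$ ($v{\left(z,p \right)} = 3 \frac{-197 + 1024}{671 + z} = 3 \frac{827}{671 + z} = \frac{2481}{671 + z}$)
$v{\left(-1339,-1601 \right)} + \left(\frac{1108640}{1287632} + \frac{1}{1631100 g{\left(C \right)}}\right) = \frac{2481}{671 - 1339} + \left(\frac{1108640}{1287632} + \frac{1}{1631100 \cdot 1568}\right) = \frac{2481}{-668} + \left(1108640 \cdot \frac{1}{1287632} + \frac{1}{1631100} \cdot \frac{1}{1568}\right) = 2481 \left(- \frac{1}{668}\right) + \left(\frac{69290}{80477} + \frac{1}{2557564800}\right) = - \frac{2481}{668} + \frac{177213665072477}{205825142409600} = - \frac{98068362512450741}{34372798782403200}$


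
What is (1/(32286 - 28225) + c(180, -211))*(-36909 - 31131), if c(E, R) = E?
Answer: -49735947240/4061 ≈ -1.2247e+7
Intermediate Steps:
(1/(32286 - 28225) + c(180, -211))*(-36909 - 31131) = (1/(32286 - 28225) + 180)*(-36909 - 31131) = (1/4061 + 180)*(-68040) = (730981/4061)*(-68040) = -49735947240/4061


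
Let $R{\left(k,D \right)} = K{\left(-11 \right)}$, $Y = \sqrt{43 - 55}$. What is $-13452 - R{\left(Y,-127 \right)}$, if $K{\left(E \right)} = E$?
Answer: $-13441$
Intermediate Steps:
$Y = 2 i \sqrt{3}$ ($Y = \sqrt{-12} = 2 i \sqrt{3} \approx 3.4641 i$)
$R{\left(k,D \right)} = -11$
$-13452 - R{\left(Y,-127 \right)} = -13452 - -11 = -13452 + 11 = -13441$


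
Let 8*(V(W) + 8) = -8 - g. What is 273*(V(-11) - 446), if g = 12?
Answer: -249249/2 ≈ -1.2462e+5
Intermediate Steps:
V(W) = -21/2 (V(W) = -8 + (-8 - 1*12)/8 = -8 + (-8 - 12)/8 = -8 + (⅛)*(-20) = -8 - 5/2 = -21/2)
273*(V(-11) - 446) = 273*(-21/2 - 446) = 273*(-913/2) = -249249/2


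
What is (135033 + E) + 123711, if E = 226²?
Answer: 309820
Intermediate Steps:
E = 51076
(135033 + E) + 123711 = (135033 + 51076) + 123711 = 186109 + 123711 = 309820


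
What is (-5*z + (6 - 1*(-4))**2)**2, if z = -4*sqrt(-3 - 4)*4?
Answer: -34800 + 16000*I*sqrt(7) ≈ -34800.0 + 42332.0*I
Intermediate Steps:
z = -16*I*sqrt(7) (z = -4*I*sqrt(7)*4 = -16*I*sqrt(7) ≈ -42.332*I)
(-5*z + (6 - 1*(-4))**2)**2 = (-(-80)*I*sqrt(7) + (6 - 1*(-4))**2)**2 = (80*I*sqrt(7) + (6 + 4)**2)**2 = (80*I*sqrt(7) + 10**2)**2 = (80*I*sqrt(7) + 100)**2 = (100 + 80*I*sqrt(7))**2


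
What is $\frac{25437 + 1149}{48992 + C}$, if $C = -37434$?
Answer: $\frac{13293}{5779} \approx 2.3002$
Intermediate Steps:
$\frac{25437 + 1149}{48992 + C} = \frac{25437 + 1149}{48992 - 37434} = \frac{26586}{11558} = 26586 \cdot \frac{1}{11558} = \frac{13293}{5779}$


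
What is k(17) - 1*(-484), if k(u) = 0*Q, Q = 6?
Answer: 484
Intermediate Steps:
k(u) = 0 (k(u) = 0*6 = 0)
k(17) - 1*(-484) = 0 - 1*(-484) = 0 + 484 = 484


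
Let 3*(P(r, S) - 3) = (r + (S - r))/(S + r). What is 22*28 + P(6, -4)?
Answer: 1855/3 ≈ 618.33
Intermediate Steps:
P(r, S) = 3 + S/(3*(S + r)) (P(r, S) = 3 + ((r + (S - r))/(S + r))/3 = 3 + (S/(S + r))/3 = 3 + S/(3*(S + r)))
22*28 + P(6, -4) = 22*28 + (3*6 + (10/3)*(-4))/(-4 + 6) = 616 + (18 - 40/3)/2 = 616 + (½)*(14/3) = 616 + 7/3 = 1855/3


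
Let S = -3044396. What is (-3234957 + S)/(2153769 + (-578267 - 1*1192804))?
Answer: -6279353/382698 ≈ -16.408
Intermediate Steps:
(-3234957 + S)/(2153769 + (-578267 - 1*1192804)) = (-3234957 - 3044396)/(2153769 + (-578267 - 1*1192804)) = -6279353/(2153769 + (-578267 - 1192804)) = -6279353/(2153769 - 1771071) = -6279353/382698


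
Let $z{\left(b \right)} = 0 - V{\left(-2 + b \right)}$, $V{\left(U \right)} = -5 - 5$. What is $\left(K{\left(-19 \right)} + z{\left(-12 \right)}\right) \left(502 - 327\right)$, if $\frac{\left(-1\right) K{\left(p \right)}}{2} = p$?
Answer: $8400$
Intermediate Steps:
$V{\left(U \right)} = -10$ ($V{\left(U \right)} = -5 - 5 = -10$)
$K{\left(p \right)} = - 2 p$
$z{\left(b \right)} = 10$ ($z{\left(b \right)} = 0 - -10 = 0 + 10 = 10$)
$\left(K{\left(-19 \right)} + z{\left(-12 \right)}\right) \left(502 - 327\right) = \left(\left(-2\right) \left(-19\right) + 10\right) \left(502 - 327\right) = \left(38 + 10\right) 175 = 48 \cdot 175 = 8400$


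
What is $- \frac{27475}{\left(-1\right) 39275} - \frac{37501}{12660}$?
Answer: $- \frac{45000731}{19888860} \approx -2.2626$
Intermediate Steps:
$- \frac{27475}{\left(-1\right) 39275} - \frac{37501}{12660} = - \frac{27475}{-39275} - \frac{37501}{12660} = \left(-27475\right) \left(- \frac{1}{39275}\right) - \frac{37501}{12660} = \frac{1099}{1571} - \frac{37501}{12660} = - \frac{45000731}{19888860}$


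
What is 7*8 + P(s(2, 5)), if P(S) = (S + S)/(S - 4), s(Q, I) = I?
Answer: 66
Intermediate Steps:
P(S) = 2*S/(-4 + S) (P(S) = (2*S)/(-4 + S) = 2*S/(-4 + S))
7*8 + P(s(2, 5)) = 7*8 + 2*5/(-4 + 5) = 56 + 2*5/1 = 56 + 2*5*1 = 56 + 10 = 66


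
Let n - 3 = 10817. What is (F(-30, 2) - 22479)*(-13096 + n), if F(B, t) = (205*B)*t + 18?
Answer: 79116036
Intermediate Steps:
n = 10820 (n = 3 + 10817 = 10820)
F(B, t) = 18 + 205*B*t (F(B, t) = 205*B*t + 18 = 18 + 205*B*t)
(F(-30, 2) - 22479)*(-13096 + n) = ((18 + 205*(-30)*2) - 22479)*(-13096 + 10820) = ((18 - 12300) - 22479)*(-2276) = (-12282 - 22479)*(-2276) = -34761*(-2276) = 79116036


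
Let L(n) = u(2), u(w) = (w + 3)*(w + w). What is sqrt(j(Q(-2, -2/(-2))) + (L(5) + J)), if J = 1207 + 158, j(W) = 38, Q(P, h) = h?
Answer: sqrt(1423) ≈ 37.723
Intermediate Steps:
J = 1365
u(w) = 2*w*(3 + w) (u(w) = (3 + w)*(2*w) = 2*w*(3 + w))
L(n) = 20 (L(n) = 2*2*(3 + 2) = 2*2*5 = 20)
sqrt(j(Q(-2, -2/(-2))) + (L(5) + J)) = sqrt(38 + (20 + 1365)) = sqrt(38 + 1385) = sqrt(1423)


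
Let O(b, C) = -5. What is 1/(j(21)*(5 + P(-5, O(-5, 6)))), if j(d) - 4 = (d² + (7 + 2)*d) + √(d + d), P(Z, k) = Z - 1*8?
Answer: -317/1607656 + √42/3215312 ≈ -0.00019517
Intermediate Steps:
P(Z, k) = -8 + Z (P(Z, k) = Z - 8 = -8 + Z)
j(d) = 4 + d² + 9*d + √2*√d (j(d) = 4 + ((d² + (7 + 2)*d) + √(d + d)) = 4 + ((d² + 9*d) + √(2*d)) = 4 + ((d² + 9*d) + √2*√d) = 4 + (d² + 9*d + √2*√d) = 4 + d² + 9*d + √2*√d)
1/(j(21)*(5 + P(-5, O(-5, 6)))) = 1/((4 + 21² + 9*21 + √2*√21)*(5 + (-8 - 5))) = 1/((4 + 441 + 189 + √42)*(5 - 13)) = 1/((634 + √42)*(-8)) = 1/(-5072 - 8*√42)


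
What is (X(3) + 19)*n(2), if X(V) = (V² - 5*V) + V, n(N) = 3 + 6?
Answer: 144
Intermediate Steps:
n(N) = 9
X(V) = V² - 4*V
(X(3) + 19)*n(2) = (3*(-4 + 3) + 19)*9 = (3*(-1) + 19)*9 = (-3 + 19)*9 = 16*9 = 144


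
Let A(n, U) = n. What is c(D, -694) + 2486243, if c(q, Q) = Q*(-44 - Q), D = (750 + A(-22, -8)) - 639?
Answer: 2035143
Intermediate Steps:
D = 89 (D = (750 - 22) - 639 = 728 - 639 = 89)
c(D, -694) + 2486243 = -1*(-694)*(44 - 694) + 2486243 = -1*(-694)*(-650) + 2486243 = -451100 + 2486243 = 2035143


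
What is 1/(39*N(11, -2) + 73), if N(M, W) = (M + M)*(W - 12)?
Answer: -1/11939 ≈ -8.3759e-5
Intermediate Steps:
N(M, W) = 2*M*(-12 + W) (N(M, W) = (2*M)*(-12 + W) = 2*M*(-12 + W))
1/(39*N(11, -2) + 73) = 1/(39*(2*11*(-12 - 2)) + 73) = 1/(39*(2*11*(-14)) + 73) = 1/(39*(-308) + 73) = 1/(-12012 + 73) = 1/(-11939) = -1/11939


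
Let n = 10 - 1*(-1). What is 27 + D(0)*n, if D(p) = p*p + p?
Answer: 27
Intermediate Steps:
n = 11 (n = 10 + 1 = 11)
D(p) = p + p² (D(p) = p² + p = p + p²)
27 + D(0)*n = 27 + (0*(1 + 0))*11 = 27 + (0*1)*11 = 27 + 0*11 = 27 + 0 = 27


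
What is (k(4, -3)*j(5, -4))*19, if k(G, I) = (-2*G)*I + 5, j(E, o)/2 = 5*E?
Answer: 27550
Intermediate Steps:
j(E, o) = 10*E (j(E, o) = 2*(5*E) = 10*E)
k(G, I) = 5 - 2*G*I (k(G, I) = -2*G*I + 5 = 5 - 2*G*I)
(k(4, -3)*j(5, -4))*19 = ((5 - 2*4*(-3))*(10*5))*19 = ((5 + 24)*50)*19 = (29*50)*19 = 1450*19 = 27550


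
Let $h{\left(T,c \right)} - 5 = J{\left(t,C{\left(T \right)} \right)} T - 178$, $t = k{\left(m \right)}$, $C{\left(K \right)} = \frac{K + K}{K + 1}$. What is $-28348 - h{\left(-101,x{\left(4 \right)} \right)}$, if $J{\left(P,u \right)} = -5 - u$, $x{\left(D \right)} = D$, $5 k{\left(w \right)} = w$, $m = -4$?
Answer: $- \frac{1444201}{50} \approx -28884.0$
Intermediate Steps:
$k{\left(w \right)} = \frac{w}{5}$
$C{\left(K \right)} = \frac{2 K}{1 + K}$
$t = - \frac{4}{5}$ ($t = \frac{1}{5} \left(-4\right) = - \frac{4}{5} \approx -0.8$)
$h{\left(T,c \right)} = -173 + T \left(-5 - \frac{2 T}{1 + T}\right)$ ($h{\left(T,c \right)} = 5 + \left(\left(-5 - \frac{2 T}{1 + T}\right) T - 178\right) = 5 + \left(T \left(-5 - \frac{2 T}{1 + T}\right) - 178\right) = 5 + \left(-178 + T \left(-5 - \frac{2 T}{1 + T}\right)\right) = -173 + T \left(-5 - \frac{2 T}{1 + T}\right)$)
$-28348 - h{\left(-101,x{\left(4 \right)} \right)} = -28348 - \frac{-173 - -17978 - 7 \left(-101\right)^{2}}{1 - 101} = -28348 - \frac{-173 + 17978 - 71407}{-100} = -28348 - - \frac{-173 + 17978 - 71407}{100} = -28348 - \left(- \frac{1}{100}\right) \left(-53602\right) = -28348 - \frac{26801}{50} = - \frac{1444201}{50}$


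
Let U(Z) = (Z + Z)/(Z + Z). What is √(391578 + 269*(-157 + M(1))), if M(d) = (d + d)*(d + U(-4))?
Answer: √350421 ≈ 591.96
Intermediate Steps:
U(Z) = 1 (U(Z) = (2*Z)/((2*Z)) = (2*Z)*(1/(2*Z)) = 1)
M(d) = 2*d*(1 + d) (M(d) = (d + d)*(d + 1) = (2*d)*(1 + d) = 2*d*(1 + d))
√(391578 + 269*(-157 + M(1))) = √(391578 + 269*(-157 + 2*1*(1 + 1))) = √(391578 + 269*(-157 + 2*1*2)) = √(391578 + 269*(-157 + 4)) = √(391578 + 269*(-153)) = √(391578 - 41157) = √350421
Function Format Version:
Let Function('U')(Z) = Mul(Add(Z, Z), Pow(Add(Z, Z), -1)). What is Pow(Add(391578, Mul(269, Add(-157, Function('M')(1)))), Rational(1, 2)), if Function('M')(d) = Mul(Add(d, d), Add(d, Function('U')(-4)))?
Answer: Pow(350421, Rational(1, 2)) ≈ 591.96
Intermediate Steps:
Function('U')(Z) = 1 (Function('U')(Z) = Mul(Mul(2, Z), Pow(Mul(2, Z), -1)) = Mul(Mul(2, Z), Mul(Rational(1, 2), Pow(Z, -1))) = 1)
Function('M')(d) = Mul(2, d, Add(1, d)) (Function('M')(d) = Mul(Add(d, d), Add(d, 1)) = Mul(Mul(2, d), Add(1, d)) = Mul(2, d, Add(1, d)))
Pow(Add(391578, Mul(269, Add(-157, Function('M')(1)))), Rational(1, 2)) = Pow(Add(391578, Mul(269, Add(-157, Mul(2, 1, Add(1, 1))))), Rational(1, 2)) = Pow(Add(391578, Mul(269, Add(-157, Mul(2, 1, 2)))), Rational(1, 2)) = Pow(Add(391578, Mul(269, Add(-157, 4))), Rational(1, 2)) = Pow(Add(391578, Mul(269, -153)), Rational(1, 2)) = Pow(Add(391578, -41157), Rational(1, 2)) = Pow(350421, Rational(1, 2))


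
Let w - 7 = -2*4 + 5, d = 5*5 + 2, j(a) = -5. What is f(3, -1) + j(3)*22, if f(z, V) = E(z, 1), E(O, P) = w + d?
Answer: -79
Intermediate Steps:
d = 27 (d = 25 + 2 = 27)
w = 4 (w = 7 + (-2*4 + 5) = 7 + (-8 + 5) = 7 - 3 = 4)
E(O, P) = 31 (E(O, P) = 4 + 27 = 31)
f(z, V) = 31
f(3, -1) + j(3)*22 = 31 - 5*22 = 31 - 110 = -79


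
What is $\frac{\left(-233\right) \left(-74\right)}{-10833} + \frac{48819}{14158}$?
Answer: $\frac{284743991}{153373614} \approx 1.8565$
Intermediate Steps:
$\frac{\left(-233\right) \left(-74\right)}{-10833} + \frac{48819}{14158} = 17242 \left(- \frac{1}{10833}\right) + 48819 \cdot \frac{1}{14158} = - \frac{17242}{10833} + \frac{48819}{14158} = \frac{284743991}{153373614}$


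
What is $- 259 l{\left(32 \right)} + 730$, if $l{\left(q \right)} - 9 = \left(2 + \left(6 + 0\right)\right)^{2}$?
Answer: $-18177$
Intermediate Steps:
$l{\left(q \right)} = 73$ ($l{\left(q \right)} = 9 + \left(2 + \left(6 + 0\right)\right)^{2} = 9 + \left(2 + 6\right)^{2} = 9 + 8^{2} = 9 + 64 = 73$)
$- 259 l{\left(32 \right)} + 730 = \left(-259\right) 73 + 730 = -18907 + 730 = -18177$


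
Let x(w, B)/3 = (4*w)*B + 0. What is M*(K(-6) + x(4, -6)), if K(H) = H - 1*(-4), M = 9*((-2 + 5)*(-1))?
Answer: 7830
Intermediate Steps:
M = -27 (M = 9*(3*(-1)) = 9*(-3) = -27)
K(H) = 4 + H (K(H) = H + 4 = 4 + H)
x(w, B) = 12*B*w (x(w, B) = 3*((4*w)*B + 0) = 3*(4*B*w + 0) = 3*(4*B*w) = 12*B*w)
M*(K(-6) + x(4, -6)) = -27*((4 - 6) + 12*(-6)*4) = -27*(-2 - 288) = -27*(-290) = 7830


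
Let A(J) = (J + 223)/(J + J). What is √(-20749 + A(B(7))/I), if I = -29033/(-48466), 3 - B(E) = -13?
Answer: I*√279666172857905/116132 ≈ 144.0*I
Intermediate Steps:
B(E) = 16 (B(E) = 3 - 1*(-13) = 3 + 13 = 16)
I = 29033/48466 (I = -29033*(-1/48466) = 29033/48466 ≈ 0.59904)
A(J) = (223 + J)/(2*J) (A(J) = (223 + J)/((2*J)) = (223 + J)*(1/(2*J)) = (223 + J)/(2*J))
√(-20749 + A(B(7))/I) = √(-20749 + ((½)*(223 + 16)/16)/(29033/48466)) = √(-20749 + ((½)*(1/16)*239)*(48466/29033)) = √(-20749 + (239/32)*(48466/29033)) = √(-20749 + 5791687/464528) = √(-9632699785/464528) = I*√279666172857905/116132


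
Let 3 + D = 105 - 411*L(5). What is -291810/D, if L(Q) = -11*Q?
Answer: -97270/7569 ≈ -12.851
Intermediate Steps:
D = 22707 (D = -3 + (105 - (-4521)*5) = -3 + (105 - 411*(-55)) = -3 + (105 + 22605) = -3 + 22710 = 22707)
-291810/D = -291810/22707 = -291810*1/22707 = -97270/7569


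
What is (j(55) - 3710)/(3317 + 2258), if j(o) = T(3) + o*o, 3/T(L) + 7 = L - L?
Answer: -4798/39025 ≈ -0.12295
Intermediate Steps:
T(L) = -3/7 (T(L) = 3/(-7 + (L - L)) = 3/(-7 + 0) = 3/(-7) = 3*(-1/7) = -3/7)
j(o) = -3/7 + o**2 (j(o) = -3/7 + o*o = -3/7 + o**2)
(j(55) - 3710)/(3317 + 2258) = ((-3/7 + 55**2) - 3710)/(3317 + 2258) = ((-3/7 + 3025) - 3710)/5575 = (21172/7 - 3710)*(1/5575) = -4798/7*1/5575 = -4798/39025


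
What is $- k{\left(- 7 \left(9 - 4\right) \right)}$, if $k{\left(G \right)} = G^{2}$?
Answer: $-1225$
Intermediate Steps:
$- k{\left(- 7 \left(9 - 4\right) \right)} = - \left(- 7 \left(9 - 4\right)\right)^{2} = - \left(\left(-7\right) 5\right)^{2} = - \left(-35\right)^{2} = \left(-1\right) 1225 = -1225$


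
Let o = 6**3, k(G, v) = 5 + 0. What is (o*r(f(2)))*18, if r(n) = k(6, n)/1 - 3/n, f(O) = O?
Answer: 13608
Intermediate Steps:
k(G, v) = 5
r(n) = 5 - 3/n (r(n) = 5/1 - 3/n = 5*1 - 3/n = 5 - 3/n)
o = 216
(o*r(f(2)))*18 = (216*(5 - 3/2))*18 = (216*(7/2))*18 = 756*18 = 13608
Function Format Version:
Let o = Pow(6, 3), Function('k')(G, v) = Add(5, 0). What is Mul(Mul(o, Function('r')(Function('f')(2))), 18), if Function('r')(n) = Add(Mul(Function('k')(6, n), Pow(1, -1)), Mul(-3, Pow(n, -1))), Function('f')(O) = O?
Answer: 13608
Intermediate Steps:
Function('k')(G, v) = 5
Function('r')(n) = Add(5, Mul(-3, Pow(n, -1))) (Function('r')(n) = Add(Mul(5, Pow(1, -1)), Mul(-3, Pow(n, -1))) = Add(Mul(5, 1), Mul(-3, Pow(n, -1))) = Add(5, Mul(-3, Pow(n, -1))))
o = 216
Mul(Mul(o, Function('r')(Function('f')(2))), 18) = Mul(Mul(216, Add(5, Mul(-3, Pow(2, -1)))), 18) = Mul(Mul(216, Add(5, Mul(-3, Rational(1, 2)))), 18) = Mul(Mul(216, Add(5, Rational(-3, 2))), 18) = Mul(Mul(216, Rational(7, 2)), 18) = Mul(756, 18) = 13608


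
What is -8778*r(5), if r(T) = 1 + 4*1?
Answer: -43890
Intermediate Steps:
r(T) = 5 (r(T) = 1 + 4 = 5)
-8778*r(5) = -8778*5 = -43890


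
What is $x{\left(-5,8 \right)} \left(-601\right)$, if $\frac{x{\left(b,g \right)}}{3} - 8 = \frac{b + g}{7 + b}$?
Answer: $- \frac{34257}{2} \approx -17129.0$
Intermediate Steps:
$x{\left(b,g \right)} = 24 + \frac{3 \left(b + g\right)}{7 + b}$ ($x{\left(b,g \right)} = 24 + 3 \frac{b + g}{7 + b} = 24 + \frac{3 \left(b + g\right)}{7 + b}$)
$x{\left(-5,8 \right)} \left(-601\right) = \frac{3 \left(56 + 8 + 9 \left(-5\right)\right)}{7 - 5} \left(-601\right) = \frac{3 \left(56 + 8 - 45\right)}{2} \left(-601\right) = 3 \cdot \frac{1}{2} \cdot 19 \left(-601\right) = \frac{57}{2} \left(-601\right) = - \frac{34257}{2}$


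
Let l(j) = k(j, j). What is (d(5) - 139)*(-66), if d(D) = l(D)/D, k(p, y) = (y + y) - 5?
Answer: 9108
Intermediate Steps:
k(p, y) = -5 + 2*y (k(p, y) = 2*y - 5 = -5 + 2*y)
l(j) = -5 + 2*j
d(D) = (-5 + 2*D)/D
(d(5) - 139)*(-66) = ((2 - 5/5) - 139)*(-66) = ((2 - 5*⅕) - 139)*(-66) = ((2 - 1) - 139)*(-66) = (1 - 139)*(-66) = -138*(-66) = 9108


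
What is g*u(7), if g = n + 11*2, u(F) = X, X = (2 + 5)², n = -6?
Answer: 784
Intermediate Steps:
X = 49 (X = 7² = 49)
u(F) = 49
g = 16 (g = -6 + 11*2 = -6 + 22 = 16)
g*u(7) = 16*49 = 784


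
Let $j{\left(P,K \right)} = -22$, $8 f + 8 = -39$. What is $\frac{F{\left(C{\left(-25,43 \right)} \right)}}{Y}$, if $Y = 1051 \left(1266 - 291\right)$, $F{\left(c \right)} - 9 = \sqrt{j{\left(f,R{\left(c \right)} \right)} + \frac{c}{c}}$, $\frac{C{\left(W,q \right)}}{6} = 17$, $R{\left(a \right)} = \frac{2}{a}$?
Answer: $\frac{3}{341575} + \frac{i \sqrt{21}}{1024725} \approx 8.7828 \cdot 10^{-6} + 4.472 \cdot 10^{-6} i$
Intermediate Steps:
$f = - \frac{47}{8}$ ($f = -1 + \frac{1}{8} \left(-39\right) = -1 - \frac{39}{8} = - \frac{47}{8} \approx -5.875$)
$C{\left(W,q \right)} = 102$ ($C{\left(W,q \right)} = 6 \cdot 17 = 102$)
$F{\left(c \right)} = 9 + i \sqrt{21}$ ($F{\left(c \right)} = 9 + \sqrt{-22 + \frac{c}{c}} = 9 + \sqrt{-22 + 1} = 9 + \sqrt{-21} = 9 + i \sqrt{21}$)
$Y = 1024725$ ($Y = 1051 \cdot 975 = 1024725$)
$\frac{F{\left(C{\left(-25,43 \right)} \right)}}{Y} = \frac{9 + i \sqrt{21}}{1024725} = \left(9 + i \sqrt{21}\right) \frac{1}{1024725} = \frac{3}{341575} + \frac{i \sqrt{21}}{1024725}$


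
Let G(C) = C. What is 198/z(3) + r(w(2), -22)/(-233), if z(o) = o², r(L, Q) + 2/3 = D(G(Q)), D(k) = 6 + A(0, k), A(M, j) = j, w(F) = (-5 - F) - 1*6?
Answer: 15428/699 ≈ 22.072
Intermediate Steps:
w(F) = -11 - F (w(F) = (-5 - F) - 6 = -11 - F)
D(k) = 6 + k
r(L, Q) = 16/3 + Q (r(L, Q) = -⅔ + (6 + Q) = 16/3 + Q)
198/z(3) + r(w(2), -22)/(-233) = 198/(3²) + (16/3 - 22)/(-233) = 198/9 - 50/3*(-1/233) = 198*(⅑) + 50/699 = 22 + 50/699 = 15428/699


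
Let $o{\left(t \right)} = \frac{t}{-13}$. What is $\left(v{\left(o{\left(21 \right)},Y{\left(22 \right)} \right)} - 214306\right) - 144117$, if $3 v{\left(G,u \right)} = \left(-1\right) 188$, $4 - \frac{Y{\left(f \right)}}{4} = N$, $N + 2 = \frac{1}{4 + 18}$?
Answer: $- \frac{1075457}{3} \approx -3.5849 \cdot 10^{5}$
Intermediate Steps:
$o{\left(t \right)} = - \frac{t}{13}$ ($o{\left(t \right)} = t \left(- \frac{1}{13}\right) = - \frac{t}{13}$)
$N = - \frac{43}{22}$ ($N = -2 + \frac{1}{4 + 18} = -2 + \frac{1}{22} = - \frac{43}{22} \approx -1.9545$)
$Y{\left(f \right)} = \frac{262}{11}$ ($Y{\left(f \right)} = 16 - - \frac{86}{11} = 16 + \frac{86}{11} = \frac{262}{11}$)
$v{\left(G,u \right)} = - \frac{188}{3}$ ($v{\left(G,u \right)} = \frac{\left(-1\right) 188}{3} = \frac{1}{3} \left(-188\right) = - \frac{188}{3}$)
$\left(v{\left(o{\left(21 \right)},Y{\left(22 \right)} \right)} - 214306\right) - 144117 = \left(- \frac{188}{3} - 214306\right) - 144117 = - \frac{643106}{3} - 144117 = - \frac{1075457}{3}$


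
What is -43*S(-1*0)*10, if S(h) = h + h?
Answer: 0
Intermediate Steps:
S(h) = 2*h
-43*S(-1*0)*10 = -86*(-1*0)*10 = -86*0*10 = -43*0*10 = 0*10 = 0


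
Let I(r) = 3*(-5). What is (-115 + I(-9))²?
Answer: 16900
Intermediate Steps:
I(r) = -15
(-115 + I(-9))² = (-115 - 15)² = (-130)² = 16900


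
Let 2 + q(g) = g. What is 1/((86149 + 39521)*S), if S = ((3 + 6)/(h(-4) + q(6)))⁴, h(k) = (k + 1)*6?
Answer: 19208/412260435 ≈ 4.6592e-5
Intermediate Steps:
q(g) = -2 + g
h(k) = 6 + 6*k (h(k) = (1 + k)*6 = 6 + 6*k)
S = 6561/38416 (S = ((3 + 6)/((6 + 6*(-4)) + (-2 + 6)))⁴ = (9/((6 - 24) + 4))⁴ = (9/(-18 + 4))⁴ = (9/(-14))⁴ = (9*(-1/14))⁴ = (-9/14)⁴ = 6561/38416 ≈ 0.17079)
1/((86149 + 39521)*S) = 1/((86149 + 39521)*(6561/38416)) = (38416/6561)/125670 = (1/125670)*(38416/6561) = 19208/412260435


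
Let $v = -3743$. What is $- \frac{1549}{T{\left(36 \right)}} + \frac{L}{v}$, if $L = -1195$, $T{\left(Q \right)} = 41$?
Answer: $- \frac{5748912}{153463} \approx -37.461$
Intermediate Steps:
$- \frac{1549}{T{\left(36 \right)}} + \frac{L}{v} = - \frac{1549}{41} - \frac{1195}{-3743} = \left(-1549\right) \frac{1}{41} - - \frac{1195}{3743} = - \frac{1549}{41} + \frac{1195}{3743} = - \frac{5748912}{153463}$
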